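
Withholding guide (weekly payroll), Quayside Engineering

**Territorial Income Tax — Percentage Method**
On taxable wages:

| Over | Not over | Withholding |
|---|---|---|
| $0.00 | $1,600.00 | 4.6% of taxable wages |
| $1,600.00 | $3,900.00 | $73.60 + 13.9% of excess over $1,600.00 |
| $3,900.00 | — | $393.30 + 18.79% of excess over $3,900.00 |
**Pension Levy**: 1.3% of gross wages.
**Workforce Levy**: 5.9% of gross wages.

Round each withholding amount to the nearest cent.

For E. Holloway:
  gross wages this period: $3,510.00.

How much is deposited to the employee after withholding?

$2,918.19

Territorial Income Tax: taxable = $3,510.00
  $73.60 + 13.9% × ($3,510.00 − $1,600.00) = $73.60 + 13.9% × $1,910.00 = $339.09
Pension Levy: 1.3% × $3,510.00 = $45.63
Workforce Levy: 5.9% × $3,510.00 = $207.09
Total withheld: $339.09 + $45.63 + $207.09 = $591.81
Net pay: $3,510.00 − $591.81 = $2,918.19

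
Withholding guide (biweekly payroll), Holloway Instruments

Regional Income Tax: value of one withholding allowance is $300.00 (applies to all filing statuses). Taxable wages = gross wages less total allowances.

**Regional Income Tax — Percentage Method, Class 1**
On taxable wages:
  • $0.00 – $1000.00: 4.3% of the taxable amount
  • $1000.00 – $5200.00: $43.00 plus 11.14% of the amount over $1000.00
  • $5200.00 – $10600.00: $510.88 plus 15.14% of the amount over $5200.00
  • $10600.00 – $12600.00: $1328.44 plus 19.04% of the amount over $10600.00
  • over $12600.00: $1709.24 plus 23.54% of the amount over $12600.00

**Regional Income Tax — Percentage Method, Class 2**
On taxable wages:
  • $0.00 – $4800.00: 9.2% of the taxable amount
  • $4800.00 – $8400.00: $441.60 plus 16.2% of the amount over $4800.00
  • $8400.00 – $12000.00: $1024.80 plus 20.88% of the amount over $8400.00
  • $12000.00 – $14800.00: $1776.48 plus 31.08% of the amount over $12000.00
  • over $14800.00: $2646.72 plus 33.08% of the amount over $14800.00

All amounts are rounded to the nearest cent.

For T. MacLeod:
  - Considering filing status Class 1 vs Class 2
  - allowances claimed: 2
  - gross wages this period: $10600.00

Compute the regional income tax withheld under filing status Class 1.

$1237.60

Regional Income Tax (Class 1): taxable = $10600.00 − 2×$300.00 = $10000.00
  $510.88 + 15.14% × ($10000.00 − $5200.00) = $510.88 + 15.14% × $4800.00 = $1237.60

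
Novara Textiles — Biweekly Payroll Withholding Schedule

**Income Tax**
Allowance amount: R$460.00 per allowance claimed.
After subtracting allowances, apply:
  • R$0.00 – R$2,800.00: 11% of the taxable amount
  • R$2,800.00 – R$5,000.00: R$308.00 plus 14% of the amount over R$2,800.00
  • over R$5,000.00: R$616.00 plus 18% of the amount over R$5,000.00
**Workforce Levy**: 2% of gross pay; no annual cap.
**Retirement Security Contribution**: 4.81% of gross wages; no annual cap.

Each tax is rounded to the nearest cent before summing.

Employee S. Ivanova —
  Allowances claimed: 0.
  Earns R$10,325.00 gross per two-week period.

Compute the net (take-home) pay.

R$8,047.37

Income Tax: taxable = R$10,325.00
  R$616.00 + 18% × (R$10,325.00 − R$5,000.00) = R$616.00 + 18% × R$5,325.00 = R$1,574.50
Workforce Levy: 2% × R$10,325.00 = R$206.50
Retirement Security Contribution: 4.81% × R$10,325.00 = R$496.63
Total withheld: R$1,574.50 + R$206.50 + R$496.63 = R$2,277.63
Net pay: R$10,325.00 − R$2,277.63 = R$8,047.37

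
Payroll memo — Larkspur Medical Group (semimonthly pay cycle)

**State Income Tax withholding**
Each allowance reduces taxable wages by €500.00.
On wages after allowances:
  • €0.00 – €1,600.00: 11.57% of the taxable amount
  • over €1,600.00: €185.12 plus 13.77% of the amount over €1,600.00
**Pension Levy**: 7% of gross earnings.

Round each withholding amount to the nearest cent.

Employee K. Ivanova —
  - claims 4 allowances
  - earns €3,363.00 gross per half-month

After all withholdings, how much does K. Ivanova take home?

State Income Tax: taxable = €3,363.00 − 4×€500.00 = €1,363.00
  11.57% × €1,363.00 = €157.70
Pension Levy: 7% × €3,363.00 = €235.41
Total withheld: €157.70 + €235.41 = €393.11
Net pay: €3,363.00 − €393.11 = €2,969.89

€2,969.89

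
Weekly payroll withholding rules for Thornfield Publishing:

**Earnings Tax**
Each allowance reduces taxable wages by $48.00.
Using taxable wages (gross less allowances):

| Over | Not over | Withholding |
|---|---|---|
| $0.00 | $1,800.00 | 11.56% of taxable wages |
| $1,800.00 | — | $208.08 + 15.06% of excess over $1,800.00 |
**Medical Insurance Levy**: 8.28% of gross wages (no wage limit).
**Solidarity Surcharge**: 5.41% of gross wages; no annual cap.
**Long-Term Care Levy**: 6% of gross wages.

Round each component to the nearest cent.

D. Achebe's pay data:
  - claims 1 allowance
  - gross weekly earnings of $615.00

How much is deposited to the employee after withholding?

$428.36

Earnings Tax: taxable = $615.00 − 1×$48.00 = $567.00
  11.56% × $567.00 = $65.55
Medical Insurance Levy: 8.28% × $615.00 = $50.92
Solidarity Surcharge: 5.41% × $615.00 = $33.27
Long-Term Care Levy: 6% × $615.00 = $36.90
Total withheld: $65.55 + $50.92 + $33.27 + $36.90 = $186.64
Net pay: $615.00 − $186.64 = $428.36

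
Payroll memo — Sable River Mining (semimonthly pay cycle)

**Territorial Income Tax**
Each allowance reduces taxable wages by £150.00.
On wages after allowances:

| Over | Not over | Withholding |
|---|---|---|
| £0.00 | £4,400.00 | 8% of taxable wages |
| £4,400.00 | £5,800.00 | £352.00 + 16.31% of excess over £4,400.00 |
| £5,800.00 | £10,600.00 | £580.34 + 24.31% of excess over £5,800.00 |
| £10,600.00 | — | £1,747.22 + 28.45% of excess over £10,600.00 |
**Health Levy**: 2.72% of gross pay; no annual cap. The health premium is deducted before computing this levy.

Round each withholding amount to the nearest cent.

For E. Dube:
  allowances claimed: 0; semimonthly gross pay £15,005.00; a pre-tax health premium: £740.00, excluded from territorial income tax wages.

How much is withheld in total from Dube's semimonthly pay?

£3,177.92

Territorial Income Tax: taxable = £15,005.00 − £740.00 = £14,265.00
  £1,747.22 + 28.45% × (£14,265.00 − £10,600.00) = £1,747.22 + 28.45% × £3,665.00 = £2,789.91
Health Levy: 2.72% × £14,265.00 = £388.01
Total: £2,789.91 + £388.01 = £3,177.92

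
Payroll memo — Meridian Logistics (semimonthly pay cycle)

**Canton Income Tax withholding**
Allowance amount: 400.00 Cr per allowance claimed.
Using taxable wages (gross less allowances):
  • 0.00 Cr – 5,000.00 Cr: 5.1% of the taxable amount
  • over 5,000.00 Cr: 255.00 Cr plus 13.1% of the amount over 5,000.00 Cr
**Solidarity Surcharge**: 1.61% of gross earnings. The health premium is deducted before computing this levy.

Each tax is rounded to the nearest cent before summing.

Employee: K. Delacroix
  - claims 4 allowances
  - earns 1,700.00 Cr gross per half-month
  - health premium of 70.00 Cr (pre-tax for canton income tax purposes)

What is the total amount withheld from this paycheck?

Canton Income Tax: taxable = 1,700.00 Cr − 70.00 Cr − 4×400.00 Cr = 30.00 Cr
  5.1% × 30.00 Cr = 1.53 Cr
Solidarity Surcharge: 1.61% × 1,630.00 Cr = 26.24 Cr
Total: 1.53 Cr + 26.24 Cr = 27.77 Cr

27.77 Cr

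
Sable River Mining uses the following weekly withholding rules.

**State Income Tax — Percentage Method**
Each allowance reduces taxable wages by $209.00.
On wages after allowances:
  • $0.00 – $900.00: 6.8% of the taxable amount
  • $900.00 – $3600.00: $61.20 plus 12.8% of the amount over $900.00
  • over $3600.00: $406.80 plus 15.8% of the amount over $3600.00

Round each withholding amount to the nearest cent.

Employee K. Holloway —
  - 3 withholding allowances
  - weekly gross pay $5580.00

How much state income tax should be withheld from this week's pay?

$620.57

State Income Tax: taxable = $5580.00 − 3×$209.00 = $4953.00
  $406.80 + 15.8% × ($4953.00 − $3600.00) = $406.80 + 15.8% × $1353.00 = $620.57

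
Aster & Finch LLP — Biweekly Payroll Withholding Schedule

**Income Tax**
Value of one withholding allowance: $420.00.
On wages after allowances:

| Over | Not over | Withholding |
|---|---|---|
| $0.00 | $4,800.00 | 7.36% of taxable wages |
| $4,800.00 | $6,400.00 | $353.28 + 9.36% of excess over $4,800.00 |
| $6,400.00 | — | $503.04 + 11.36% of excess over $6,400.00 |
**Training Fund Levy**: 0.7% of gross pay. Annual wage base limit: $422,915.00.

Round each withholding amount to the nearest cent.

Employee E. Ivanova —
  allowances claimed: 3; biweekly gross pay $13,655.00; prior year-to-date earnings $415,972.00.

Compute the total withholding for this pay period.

$1,232.67

Income Tax: taxable = $13,655.00 − 3×$420.00 = $12,395.00
  $503.04 + 11.36% × ($12,395.00 − $6,400.00) = $503.04 + 11.36% × $5,995.00 = $1,184.07
Training Fund Levy: cap $422,915.00 − YTD $415,972.00 = $6,943.00 subject; 0.7% × $6,943.00 = $48.60
Total: $1,184.07 + $48.60 = $1,232.67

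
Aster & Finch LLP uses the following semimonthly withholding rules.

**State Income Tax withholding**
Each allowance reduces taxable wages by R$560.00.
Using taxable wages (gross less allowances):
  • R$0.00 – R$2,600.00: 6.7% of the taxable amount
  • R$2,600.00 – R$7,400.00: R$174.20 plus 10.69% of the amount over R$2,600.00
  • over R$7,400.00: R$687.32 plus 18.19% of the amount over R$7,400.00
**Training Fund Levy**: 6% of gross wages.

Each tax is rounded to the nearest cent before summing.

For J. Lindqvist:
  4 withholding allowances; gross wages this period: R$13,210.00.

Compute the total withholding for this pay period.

R$2,129.30

State Income Tax: taxable = R$13,210.00 − 4×R$560.00 = R$10,970.00
  R$687.32 + 18.19% × (R$10,970.00 − R$7,400.00) = R$687.32 + 18.19% × R$3,570.00 = R$1,336.70
Training Fund Levy: 6% × R$13,210.00 = R$792.60
Total: R$1,336.70 + R$792.60 = R$2,129.30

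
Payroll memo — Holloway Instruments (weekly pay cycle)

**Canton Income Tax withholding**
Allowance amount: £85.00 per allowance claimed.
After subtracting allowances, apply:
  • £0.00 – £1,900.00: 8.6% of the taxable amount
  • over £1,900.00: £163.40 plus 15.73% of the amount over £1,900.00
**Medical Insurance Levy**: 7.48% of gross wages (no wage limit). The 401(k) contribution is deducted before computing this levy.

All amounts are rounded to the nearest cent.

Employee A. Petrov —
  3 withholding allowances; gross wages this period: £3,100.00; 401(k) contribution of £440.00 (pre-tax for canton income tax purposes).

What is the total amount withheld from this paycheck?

£441.81

Canton Income Tax: taxable = £3,100.00 − £440.00 − 3×£85.00 = £2,405.00
  £163.40 + 15.73% × (£2,405.00 − £1,900.00) = £163.40 + 15.73% × £505.00 = £242.84
Medical Insurance Levy: 7.48% × £2,660.00 = £198.97
Total: £242.84 + £198.97 = £441.81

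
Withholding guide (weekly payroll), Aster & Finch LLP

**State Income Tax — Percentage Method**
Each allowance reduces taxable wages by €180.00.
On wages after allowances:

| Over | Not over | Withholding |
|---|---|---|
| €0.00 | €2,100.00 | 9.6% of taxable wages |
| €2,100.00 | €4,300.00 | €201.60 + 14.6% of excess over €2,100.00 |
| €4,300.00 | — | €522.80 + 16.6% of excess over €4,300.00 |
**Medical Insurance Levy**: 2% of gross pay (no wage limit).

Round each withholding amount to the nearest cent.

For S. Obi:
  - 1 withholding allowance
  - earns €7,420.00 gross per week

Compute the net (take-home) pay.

State Income Tax: taxable = €7,420.00 − 1×€180.00 = €7,240.00
  €522.80 + 16.6% × (€7,240.00 − €4,300.00) = €522.80 + 16.6% × €2,940.00 = €1,010.84
Medical Insurance Levy: 2% × €7,420.00 = €148.40
Total withheld: €1,010.84 + €148.40 = €1,159.24
Net pay: €7,420.00 − €1,159.24 = €6,260.76

€6,260.76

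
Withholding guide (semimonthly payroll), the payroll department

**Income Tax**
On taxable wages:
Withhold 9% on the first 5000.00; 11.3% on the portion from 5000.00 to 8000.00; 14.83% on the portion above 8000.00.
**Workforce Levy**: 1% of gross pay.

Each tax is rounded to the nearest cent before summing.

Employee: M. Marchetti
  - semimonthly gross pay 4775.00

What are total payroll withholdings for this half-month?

Income Tax: taxable = 4775.00
  9% × 4775.00 = 429.75
Workforce Levy: 1% × 4775.00 = 47.75
Total: 429.75 + 47.75 = 477.50

477.50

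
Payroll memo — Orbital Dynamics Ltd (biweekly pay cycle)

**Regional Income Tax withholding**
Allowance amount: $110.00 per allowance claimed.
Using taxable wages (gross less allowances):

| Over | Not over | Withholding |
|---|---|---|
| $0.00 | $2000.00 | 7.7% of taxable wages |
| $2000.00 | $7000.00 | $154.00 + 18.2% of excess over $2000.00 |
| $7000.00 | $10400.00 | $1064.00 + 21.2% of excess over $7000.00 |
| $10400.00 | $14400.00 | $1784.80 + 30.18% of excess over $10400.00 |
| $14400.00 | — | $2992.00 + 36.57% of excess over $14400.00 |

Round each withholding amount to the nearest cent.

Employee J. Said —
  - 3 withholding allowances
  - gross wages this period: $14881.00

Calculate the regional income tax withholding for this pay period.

Regional Income Tax: taxable = $14881.00 − 3×$110.00 = $14551.00
  $2992.00 + 36.57% × ($14551.00 − $14400.00) = $2992.00 + 36.57% × $151.00 = $3047.22

$3047.22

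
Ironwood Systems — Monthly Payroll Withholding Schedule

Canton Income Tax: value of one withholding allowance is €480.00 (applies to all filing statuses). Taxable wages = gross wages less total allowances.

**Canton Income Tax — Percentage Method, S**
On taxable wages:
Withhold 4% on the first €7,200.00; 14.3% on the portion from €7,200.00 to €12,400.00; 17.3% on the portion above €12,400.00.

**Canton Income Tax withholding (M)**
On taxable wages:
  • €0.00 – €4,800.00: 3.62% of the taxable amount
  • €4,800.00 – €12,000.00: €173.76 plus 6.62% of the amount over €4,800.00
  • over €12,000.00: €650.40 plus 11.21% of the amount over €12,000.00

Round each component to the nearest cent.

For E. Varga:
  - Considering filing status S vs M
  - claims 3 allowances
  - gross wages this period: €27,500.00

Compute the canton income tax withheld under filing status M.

€2,226.53

Canton Income Tax (M): taxable = €27,500.00 − 3×€480.00 = €26,060.00
  €650.40 + 11.21% × (€26,060.00 − €12,000.00) = €650.40 + 11.21% × €14,060.00 = €2,226.53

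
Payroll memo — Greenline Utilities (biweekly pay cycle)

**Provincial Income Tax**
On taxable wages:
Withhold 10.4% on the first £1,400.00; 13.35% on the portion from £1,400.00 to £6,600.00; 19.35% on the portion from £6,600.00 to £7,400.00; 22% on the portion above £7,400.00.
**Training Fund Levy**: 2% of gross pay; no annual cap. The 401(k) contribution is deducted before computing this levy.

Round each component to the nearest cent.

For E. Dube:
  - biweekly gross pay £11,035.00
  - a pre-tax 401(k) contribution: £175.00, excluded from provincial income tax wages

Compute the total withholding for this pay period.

£1,973.00

Provincial Income Tax: taxable = £11,035.00 − £175.00 = £10,860.00
  £994.60 + 22% × (£10,860.00 − £7,400.00) = £994.60 + 22% × £3,460.00 = £1,755.80
Training Fund Levy: 2% × £10,860.00 = £217.20
Total: £1,755.80 + £217.20 = £1,973.00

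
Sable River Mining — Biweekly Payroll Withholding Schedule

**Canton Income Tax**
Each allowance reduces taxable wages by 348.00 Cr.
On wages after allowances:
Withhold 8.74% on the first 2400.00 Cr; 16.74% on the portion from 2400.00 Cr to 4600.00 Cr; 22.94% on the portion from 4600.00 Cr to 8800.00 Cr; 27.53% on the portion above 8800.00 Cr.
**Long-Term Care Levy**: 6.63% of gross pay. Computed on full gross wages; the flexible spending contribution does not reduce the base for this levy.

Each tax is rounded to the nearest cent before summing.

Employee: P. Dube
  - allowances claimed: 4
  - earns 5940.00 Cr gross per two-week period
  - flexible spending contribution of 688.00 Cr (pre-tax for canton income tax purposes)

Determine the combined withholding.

Canton Income Tax: taxable = 5940.00 Cr − 688.00 Cr − 4×348.00 Cr = 3860.00 Cr
  209.76 Cr + 16.74% × (3860.00 Cr − 2400.00 Cr) = 209.76 Cr + 16.74% × 1460.00 Cr = 454.16 Cr
Long-Term Care Levy: 6.63% × 5940.00 Cr = 393.82 Cr
Total: 454.16 Cr + 393.82 Cr = 847.98 Cr

847.98 Cr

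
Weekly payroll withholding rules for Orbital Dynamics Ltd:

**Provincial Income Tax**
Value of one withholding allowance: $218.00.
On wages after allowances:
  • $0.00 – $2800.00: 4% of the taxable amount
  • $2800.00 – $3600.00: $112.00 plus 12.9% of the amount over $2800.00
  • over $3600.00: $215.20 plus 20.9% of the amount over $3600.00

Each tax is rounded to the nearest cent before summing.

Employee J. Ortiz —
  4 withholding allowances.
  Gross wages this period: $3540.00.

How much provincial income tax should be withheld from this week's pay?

Provincial Income Tax: taxable = $3540.00 − 4×$218.00 = $2668.00
  4% × $2668.00 = $106.72

$106.72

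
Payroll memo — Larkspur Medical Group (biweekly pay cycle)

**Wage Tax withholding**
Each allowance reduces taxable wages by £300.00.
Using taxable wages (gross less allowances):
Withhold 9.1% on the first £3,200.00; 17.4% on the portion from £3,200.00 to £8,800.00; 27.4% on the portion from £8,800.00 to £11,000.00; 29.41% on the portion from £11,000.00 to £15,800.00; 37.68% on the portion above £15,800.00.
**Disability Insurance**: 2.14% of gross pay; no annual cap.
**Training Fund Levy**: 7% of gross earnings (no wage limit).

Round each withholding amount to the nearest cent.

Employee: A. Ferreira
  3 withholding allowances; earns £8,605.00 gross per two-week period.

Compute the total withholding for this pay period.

Wage Tax: taxable = £8,605.00 − 3×£300.00 = £7,705.00
  £291.20 + 17.4% × (£7,705.00 − £3,200.00) = £291.20 + 17.4% × £4,505.00 = £1,075.07
Disability Insurance: 2.14% × £8,605.00 = £184.15
Training Fund Levy: 7% × £8,605.00 = £602.35
Total: £1,075.07 + £184.15 + £602.35 = £1,861.57

£1,861.57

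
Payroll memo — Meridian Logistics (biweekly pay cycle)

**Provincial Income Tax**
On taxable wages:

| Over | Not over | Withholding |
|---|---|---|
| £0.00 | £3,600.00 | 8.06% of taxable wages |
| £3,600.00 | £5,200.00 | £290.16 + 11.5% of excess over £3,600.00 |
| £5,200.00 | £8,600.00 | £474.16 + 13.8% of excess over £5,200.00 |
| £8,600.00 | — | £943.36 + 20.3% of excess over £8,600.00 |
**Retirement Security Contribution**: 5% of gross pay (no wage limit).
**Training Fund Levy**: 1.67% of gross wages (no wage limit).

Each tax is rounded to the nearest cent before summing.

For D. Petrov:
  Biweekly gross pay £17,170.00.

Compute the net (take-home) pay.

Provincial Income Tax: taxable = £17,170.00
  £943.36 + 20.3% × (£17,170.00 − £8,600.00) = £943.36 + 20.3% × £8,570.00 = £2,683.07
Retirement Security Contribution: 5% × £17,170.00 = £858.50
Training Fund Levy: 1.67% × £17,170.00 = £286.74
Total withheld: £2,683.07 + £858.50 + £286.74 = £3,828.31
Net pay: £17,170.00 − £3,828.31 = £13,341.69

£13,341.69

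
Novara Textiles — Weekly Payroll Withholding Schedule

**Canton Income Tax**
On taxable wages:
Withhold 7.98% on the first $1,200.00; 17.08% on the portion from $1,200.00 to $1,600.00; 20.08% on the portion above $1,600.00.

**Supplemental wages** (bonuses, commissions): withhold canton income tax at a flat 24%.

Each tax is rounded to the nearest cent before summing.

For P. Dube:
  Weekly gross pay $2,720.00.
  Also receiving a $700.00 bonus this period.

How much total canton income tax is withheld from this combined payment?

Canton Income Tax: taxable = $2,720.00
  $164.08 + 20.08% × ($2,720.00 − $1,600.00) = $164.08 + 20.08% × $1,120.00 = $388.98
Supplemental (24% flat on bonus): 24% × $700.00 = $168.00
Total canton income tax: $388.98 + $168.00 = $556.98

$556.98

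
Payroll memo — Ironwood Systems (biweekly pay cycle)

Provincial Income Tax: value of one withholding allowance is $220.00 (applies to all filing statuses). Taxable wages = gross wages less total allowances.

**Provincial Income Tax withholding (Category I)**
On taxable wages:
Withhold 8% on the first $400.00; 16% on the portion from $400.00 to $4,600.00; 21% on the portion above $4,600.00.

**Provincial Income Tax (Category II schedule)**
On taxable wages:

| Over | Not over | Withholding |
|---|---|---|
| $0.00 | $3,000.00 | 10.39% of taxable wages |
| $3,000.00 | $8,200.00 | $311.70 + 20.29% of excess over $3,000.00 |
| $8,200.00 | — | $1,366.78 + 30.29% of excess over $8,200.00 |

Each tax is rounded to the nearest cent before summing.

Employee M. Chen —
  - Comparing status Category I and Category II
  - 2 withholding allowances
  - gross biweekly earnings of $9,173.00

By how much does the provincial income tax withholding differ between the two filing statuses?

Provincial Income Tax (Category I): taxable = $9,173.00 − 2×$220.00 = $8,733.00
  $704.00 + 21% × ($8,733.00 − $4,600.00) = $704.00 + 21% × $4,133.00 = $1,571.93
Provincial Income Tax (Category II): taxable = $9,173.00 − 2×$220.00 = $8,733.00
  $1,366.78 + 30.29% × ($8,733.00 − $8,200.00) = $1,366.78 + 30.29% × $533.00 = $1,528.23
Difference: |$1,571.93 − $1,528.23| = $43.70 (higher under Category I)

$43.70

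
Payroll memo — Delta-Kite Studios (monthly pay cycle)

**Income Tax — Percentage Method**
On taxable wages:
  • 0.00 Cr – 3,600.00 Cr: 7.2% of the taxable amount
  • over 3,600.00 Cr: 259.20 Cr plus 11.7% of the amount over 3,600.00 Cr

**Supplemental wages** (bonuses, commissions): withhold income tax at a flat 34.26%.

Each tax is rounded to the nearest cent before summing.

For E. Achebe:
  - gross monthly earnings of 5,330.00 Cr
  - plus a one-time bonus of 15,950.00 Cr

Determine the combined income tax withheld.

5,926.08 Cr

Income Tax: taxable = 5,330.00 Cr
  259.20 Cr + 11.7% × (5,330.00 Cr − 3,600.00 Cr) = 259.20 Cr + 11.7% × 1,730.00 Cr = 461.61 Cr
Supplemental (34.26% flat on bonus): 34.26% × 15,950.00 Cr = 5,464.47 Cr
Total income tax: 461.61 Cr + 5,464.47 Cr = 5,926.08 Cr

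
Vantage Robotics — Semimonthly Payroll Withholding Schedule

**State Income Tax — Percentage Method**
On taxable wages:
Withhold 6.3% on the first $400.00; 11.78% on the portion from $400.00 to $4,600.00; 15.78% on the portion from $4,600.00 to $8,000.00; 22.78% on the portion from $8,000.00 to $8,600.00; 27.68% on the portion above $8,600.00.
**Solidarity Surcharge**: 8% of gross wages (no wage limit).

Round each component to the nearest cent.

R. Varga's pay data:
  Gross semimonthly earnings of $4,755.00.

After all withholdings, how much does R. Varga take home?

$3,830.18

State Income Tax: taxable = $4,755.00
  $519.96 + 15.78% × ($4,755.00 − $4,600.00) = $519.96 + 15.78% × $155.00 = $544.42
Solidarity Surcharge: 8% × $4,755.00 = $380.40
Total withheld: $544.42 + $380.40 = $924.82
Net pay: $4,755.00 − $924.82 = $3,830.18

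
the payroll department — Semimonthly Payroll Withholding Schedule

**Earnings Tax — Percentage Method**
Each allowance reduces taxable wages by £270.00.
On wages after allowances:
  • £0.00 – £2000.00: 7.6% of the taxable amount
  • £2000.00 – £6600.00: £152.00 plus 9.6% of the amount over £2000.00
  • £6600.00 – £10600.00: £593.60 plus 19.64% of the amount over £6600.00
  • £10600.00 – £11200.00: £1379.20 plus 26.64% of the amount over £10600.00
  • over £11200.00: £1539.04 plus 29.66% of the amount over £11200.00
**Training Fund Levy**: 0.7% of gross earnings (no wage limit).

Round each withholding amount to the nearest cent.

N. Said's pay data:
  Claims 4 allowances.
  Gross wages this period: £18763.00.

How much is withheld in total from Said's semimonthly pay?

£3593.24

Earnings Tax: taxable = £18763.00 − 4×£270.00 = £17683.00
  £1539.04 + 29.66% × (£17683.00 − £11200.00) = £1539.04 + 29.66% × £6483.00 = £3461.90
Training Fund Levy: 0.7% × £18763.00 = £131.34
Total: £3461.90 + £131.34 = £3593.24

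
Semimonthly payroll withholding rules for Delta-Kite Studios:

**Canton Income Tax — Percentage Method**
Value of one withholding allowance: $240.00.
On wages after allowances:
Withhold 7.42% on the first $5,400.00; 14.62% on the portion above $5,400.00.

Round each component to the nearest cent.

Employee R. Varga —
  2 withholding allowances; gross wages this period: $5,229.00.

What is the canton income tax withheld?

Canton Income Tax: taxable = $5,229.00 − 2×$240.00 = $4,749.00
  7.42% × $4,749.00 = $352.38

$352.38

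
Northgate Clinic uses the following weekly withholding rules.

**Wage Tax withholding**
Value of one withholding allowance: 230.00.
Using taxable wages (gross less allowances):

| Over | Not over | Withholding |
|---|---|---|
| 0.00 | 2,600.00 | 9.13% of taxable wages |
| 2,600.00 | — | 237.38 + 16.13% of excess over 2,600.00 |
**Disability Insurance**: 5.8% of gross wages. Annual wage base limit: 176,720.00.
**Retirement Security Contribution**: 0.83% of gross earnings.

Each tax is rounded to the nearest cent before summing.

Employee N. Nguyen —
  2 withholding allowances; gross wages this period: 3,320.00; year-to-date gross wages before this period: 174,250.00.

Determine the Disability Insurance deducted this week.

Disability Insurance: cap 176,720.00 − YTD 174,250.00 = 2,470.00 subject; 5.8% × 2,470.00 = 143.26

143.26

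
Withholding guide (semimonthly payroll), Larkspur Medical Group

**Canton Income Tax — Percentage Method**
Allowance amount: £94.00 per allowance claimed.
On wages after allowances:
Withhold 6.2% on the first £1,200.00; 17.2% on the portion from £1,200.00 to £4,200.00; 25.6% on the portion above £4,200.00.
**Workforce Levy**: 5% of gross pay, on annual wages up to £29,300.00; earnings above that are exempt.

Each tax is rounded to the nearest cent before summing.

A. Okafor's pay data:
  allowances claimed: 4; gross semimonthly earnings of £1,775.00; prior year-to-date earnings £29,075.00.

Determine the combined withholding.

£119.88

Canton Income Tax: taxable = £1,775.00 − 4×£94.00 = £1,399.00
  £74.40 + 17.2% × (£1,399.00 − £1,200.00) = £74.40 + 17.2% × £199.00 = £108.63
Workforce Levy: cap £29,300.00 − YTD £29,075.00 = £225.00 subject; 5% × £225.00 = £11.25
Total: £108.63 + £11.25 = £119.88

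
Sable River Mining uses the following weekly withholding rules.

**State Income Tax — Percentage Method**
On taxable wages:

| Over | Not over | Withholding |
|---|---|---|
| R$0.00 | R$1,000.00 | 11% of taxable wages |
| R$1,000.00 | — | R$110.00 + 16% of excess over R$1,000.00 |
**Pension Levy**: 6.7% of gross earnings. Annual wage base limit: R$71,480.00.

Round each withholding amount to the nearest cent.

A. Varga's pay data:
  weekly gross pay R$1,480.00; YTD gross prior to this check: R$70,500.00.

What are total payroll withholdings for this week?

R$252.46

State Income Tax: taxable = R$1,480.00
  R$110.00 + 16% × (R$1,480.00 − R$1,000.00) = R$110.00 + 16% × R$480.00 = R$186.80
Pension Levy: cap R$71,480.00 − YTD R$70,500.00 = R$980.00 subject; 6.7% × R$980.00 = R$65.66
Total: R$186.80 + R$65.66 = R$252.46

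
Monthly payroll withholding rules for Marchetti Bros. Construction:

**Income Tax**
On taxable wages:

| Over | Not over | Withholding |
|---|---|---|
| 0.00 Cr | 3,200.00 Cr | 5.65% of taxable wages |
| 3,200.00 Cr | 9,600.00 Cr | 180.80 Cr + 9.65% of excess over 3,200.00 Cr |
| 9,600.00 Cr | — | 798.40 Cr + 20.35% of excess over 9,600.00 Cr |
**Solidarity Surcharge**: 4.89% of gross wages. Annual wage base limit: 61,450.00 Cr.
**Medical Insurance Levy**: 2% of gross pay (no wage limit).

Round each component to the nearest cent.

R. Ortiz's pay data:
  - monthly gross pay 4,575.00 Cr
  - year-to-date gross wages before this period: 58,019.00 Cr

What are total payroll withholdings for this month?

Income Tax: taxable = 4,575.00 Cr
  180.80 Cr + 9.65% × (4,575.00 Cr − 3,200.00 Cr) = 180.80 Cr + 9.65% × 1,375.00 Cr = 313.49 Cr
Solidarity Surcharge: cap 61,450.00 Cr − YTD 58,019.00 Cr = 3,431.00 Cr subject; 4.89% × 3,431.00 Cr = 167.78 Cr
Medical Insurance Levy: 2% × 4,575.00 Cr = 91.50 Cr
Total: 313.49 Cr + 167.78 Cr + 91.50 Cr = 572.77 Cr

572.77 Cr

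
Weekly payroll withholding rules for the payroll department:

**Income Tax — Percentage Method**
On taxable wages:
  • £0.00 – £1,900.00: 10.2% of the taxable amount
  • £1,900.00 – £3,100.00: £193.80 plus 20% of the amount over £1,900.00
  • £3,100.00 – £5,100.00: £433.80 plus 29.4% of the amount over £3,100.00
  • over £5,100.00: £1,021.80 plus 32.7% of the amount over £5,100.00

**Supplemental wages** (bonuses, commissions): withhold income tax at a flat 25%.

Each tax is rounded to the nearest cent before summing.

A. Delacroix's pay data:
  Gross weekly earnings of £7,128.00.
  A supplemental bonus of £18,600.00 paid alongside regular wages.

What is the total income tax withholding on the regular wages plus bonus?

Income Tax: taxable = £7,128.00
  £1,021.80 + 32.7% × (£7,128.00 − £5,100.00) = £1,021.80 + 32.7% × £2,028.00 = £1,684.96
Supplemental (25% flat on bonus): 25% × £18,600.00 = £4,650.00
Total income tax: £1,684.96 + £4,650.00 = £6,334.96

£6,334.96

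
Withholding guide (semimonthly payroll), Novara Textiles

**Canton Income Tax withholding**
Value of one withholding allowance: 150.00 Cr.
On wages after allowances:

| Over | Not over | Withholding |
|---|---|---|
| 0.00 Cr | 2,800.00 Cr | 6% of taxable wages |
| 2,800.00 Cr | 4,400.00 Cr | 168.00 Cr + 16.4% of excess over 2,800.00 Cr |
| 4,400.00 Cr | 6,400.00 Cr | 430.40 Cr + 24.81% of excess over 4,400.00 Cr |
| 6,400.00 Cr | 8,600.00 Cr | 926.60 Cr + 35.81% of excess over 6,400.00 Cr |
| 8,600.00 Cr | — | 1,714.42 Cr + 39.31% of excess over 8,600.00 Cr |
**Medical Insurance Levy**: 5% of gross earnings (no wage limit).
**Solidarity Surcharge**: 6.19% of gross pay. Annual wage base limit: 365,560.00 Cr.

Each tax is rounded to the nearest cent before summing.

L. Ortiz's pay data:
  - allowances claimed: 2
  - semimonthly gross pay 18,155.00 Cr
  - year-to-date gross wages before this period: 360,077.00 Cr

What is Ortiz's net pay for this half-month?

11,555.29 Cr

Canton Income Tax: taxable = 18,155.00 Cr − 2×150.00 Cr = 17,855.00 Cr
  1,714.42 Cr + 39.31% × (17,855.00 Cr − 8,600.00 Cr) = 1,714.42 Cr + 39.31% × 9,255.00 Cr = 5,352.56 Cr
Medical Insurance Levy: 5% × 18,155.00 Cr = 907.75 Cr
Solidarity Surcharge: cap 365,560.00 Cr − YTD 360,077.00 Cr = 5,483.00 Cr subject; 6.19% × 5,483.00 Cr = 339.40 Cr
Total withheld: 5,352.56 Cr + 907.75 Cr + 339.40 Cr = 6,599.71 Cr
Net pay: 18,155.00 Cr − 6,599.71 Cr = 11,555.29 Cr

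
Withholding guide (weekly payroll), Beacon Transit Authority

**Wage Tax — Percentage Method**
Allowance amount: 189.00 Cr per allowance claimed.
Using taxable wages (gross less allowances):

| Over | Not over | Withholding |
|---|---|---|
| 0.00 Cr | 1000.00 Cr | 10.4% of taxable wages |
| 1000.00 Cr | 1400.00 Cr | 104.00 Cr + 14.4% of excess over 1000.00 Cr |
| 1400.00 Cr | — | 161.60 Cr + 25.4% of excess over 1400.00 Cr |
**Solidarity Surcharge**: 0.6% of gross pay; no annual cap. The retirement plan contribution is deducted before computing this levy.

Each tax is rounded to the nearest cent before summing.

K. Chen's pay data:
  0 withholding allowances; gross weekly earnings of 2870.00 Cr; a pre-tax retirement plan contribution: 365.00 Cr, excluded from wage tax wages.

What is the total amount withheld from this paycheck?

Wage Tax: taxable = 2870.00 Cr − 365.00 Cr = 2505.00 Cr
  161.60 Cr + 25.4% × (2505.00 Cr − 1400.00 Cr) = 161.60 Cr + 25.4% × 1105.00 Cr = 442.27 Cr
Solidarity Surcharge: 0.6% × 2505.00 Cr = 15.03 Cr
Total: 442.27 Cr + 15.03 Cr = 457.30 Cr

457.30 Cr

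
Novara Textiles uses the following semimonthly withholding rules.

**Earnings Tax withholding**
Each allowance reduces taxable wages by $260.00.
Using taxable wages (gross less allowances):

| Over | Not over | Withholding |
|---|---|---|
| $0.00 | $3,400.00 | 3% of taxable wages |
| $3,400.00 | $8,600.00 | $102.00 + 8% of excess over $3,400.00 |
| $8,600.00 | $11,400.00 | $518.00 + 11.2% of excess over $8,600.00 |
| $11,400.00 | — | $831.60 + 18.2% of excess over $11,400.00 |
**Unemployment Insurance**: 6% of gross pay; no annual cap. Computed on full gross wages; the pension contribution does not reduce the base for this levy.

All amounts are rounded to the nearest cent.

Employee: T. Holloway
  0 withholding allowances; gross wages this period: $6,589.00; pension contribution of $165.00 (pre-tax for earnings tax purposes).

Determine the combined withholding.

Earnings Tax: taxable = $6,589.00 − $165.00 = $6,424.00
  $102.00 + 8% × ($6,424.00 − $3,400.00) = $102.00 + 8% × $3,024.00 = $343.92
Unemployment Insurance: 6% × $6,589.00 = $395.34
Total: $343.92 + $395.34 = $739.26

$739.26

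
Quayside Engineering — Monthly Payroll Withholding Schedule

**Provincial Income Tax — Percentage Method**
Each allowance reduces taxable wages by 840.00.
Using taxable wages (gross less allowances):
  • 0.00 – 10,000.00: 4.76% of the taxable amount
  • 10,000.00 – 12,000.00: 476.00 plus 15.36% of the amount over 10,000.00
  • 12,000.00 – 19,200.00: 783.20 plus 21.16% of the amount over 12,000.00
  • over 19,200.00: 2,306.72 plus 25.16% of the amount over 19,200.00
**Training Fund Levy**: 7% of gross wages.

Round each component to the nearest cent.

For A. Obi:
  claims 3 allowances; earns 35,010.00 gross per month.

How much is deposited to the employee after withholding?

26,908.82

Provincial Income Tax: taxable = 35,010.00 − 3×840.00 = 32,490.00
  2,306.72 + 25.16% × (32,490.00 − 19,200.00) = 2,306.72 + 25.16% × 13,290.00 = 5,650.48
Training Fund Levy: 7% × 35,010.00 = 2,450.70
Total withheld: 5,650.48 + 2,450.70 = 8,101.18
Net pay: 35,010.00 − 8,101.18 = 26,908.82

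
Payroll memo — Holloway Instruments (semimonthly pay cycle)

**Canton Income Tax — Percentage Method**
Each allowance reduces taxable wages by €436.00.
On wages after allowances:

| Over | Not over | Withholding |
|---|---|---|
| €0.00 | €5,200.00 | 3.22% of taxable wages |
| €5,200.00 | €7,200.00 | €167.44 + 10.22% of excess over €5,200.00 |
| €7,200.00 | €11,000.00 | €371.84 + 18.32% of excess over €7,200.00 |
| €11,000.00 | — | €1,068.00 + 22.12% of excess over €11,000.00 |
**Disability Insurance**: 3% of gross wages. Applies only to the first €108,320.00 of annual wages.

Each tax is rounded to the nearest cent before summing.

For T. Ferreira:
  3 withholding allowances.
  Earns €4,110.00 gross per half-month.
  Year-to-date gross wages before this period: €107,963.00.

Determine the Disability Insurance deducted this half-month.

€10.71

Disability Insurance: cap €108,320.00 − YTD €107,963.00 = €357.00 subject; 3% × €357.00 = €10.71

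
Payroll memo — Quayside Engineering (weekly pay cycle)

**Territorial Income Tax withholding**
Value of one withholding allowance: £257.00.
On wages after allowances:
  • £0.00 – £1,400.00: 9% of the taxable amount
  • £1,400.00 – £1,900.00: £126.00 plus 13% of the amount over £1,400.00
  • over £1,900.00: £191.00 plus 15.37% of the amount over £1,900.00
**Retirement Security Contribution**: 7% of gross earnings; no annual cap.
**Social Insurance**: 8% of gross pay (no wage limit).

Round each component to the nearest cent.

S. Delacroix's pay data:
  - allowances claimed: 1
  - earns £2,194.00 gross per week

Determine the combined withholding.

£525.79

Territorial Income Tax: taxable = £2,194.00 − 1×£257.00 = £1,937.00
  £191.00 + 15.37% × (£1,937.00 − £1,900.00) = £191.00 + 15.37% × £37.00 = £196.69
Retirement Security Contribution: 7% × £2,194.00 = £153.58
Social Insurance: 8% × £2,194.00 = £175.52
Total: £196.69 + £153.58 + £175.52 = £525.79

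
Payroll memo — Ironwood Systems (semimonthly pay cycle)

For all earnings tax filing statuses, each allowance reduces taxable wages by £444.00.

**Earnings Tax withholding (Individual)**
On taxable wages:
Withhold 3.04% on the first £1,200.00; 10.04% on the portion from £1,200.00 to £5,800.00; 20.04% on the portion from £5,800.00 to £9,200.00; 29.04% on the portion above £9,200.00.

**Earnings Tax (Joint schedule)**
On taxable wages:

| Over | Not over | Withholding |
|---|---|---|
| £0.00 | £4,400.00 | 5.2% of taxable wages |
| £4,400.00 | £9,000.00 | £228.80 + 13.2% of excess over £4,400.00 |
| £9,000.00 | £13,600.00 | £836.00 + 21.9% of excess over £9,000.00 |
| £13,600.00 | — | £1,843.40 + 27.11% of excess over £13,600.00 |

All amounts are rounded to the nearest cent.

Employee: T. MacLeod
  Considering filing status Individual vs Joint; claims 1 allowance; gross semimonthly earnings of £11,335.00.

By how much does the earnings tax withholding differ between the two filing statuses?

£420.62

Earnings Tax (Individual): taxable = £11,335.00 − 1×£444.00 = £10,891.00
  £1,179.68 + 29.04% × (£10,891.00 − £9,200.00) = £1,179.68 + 29.04% × £1,691.00 = £1,670.75
Earnings Tax (Joint): taxable = £11,335.00 − 1×£444.00 = £10,891.00
  £836.00 + 21.9% × (£10,891.00 − £9,000.00) = £836.00 + 21.9% × £1,891.00 = £1,250.13
Difference: |£1,670.75 − £1,250.13| = £420.62 (higher under Individual)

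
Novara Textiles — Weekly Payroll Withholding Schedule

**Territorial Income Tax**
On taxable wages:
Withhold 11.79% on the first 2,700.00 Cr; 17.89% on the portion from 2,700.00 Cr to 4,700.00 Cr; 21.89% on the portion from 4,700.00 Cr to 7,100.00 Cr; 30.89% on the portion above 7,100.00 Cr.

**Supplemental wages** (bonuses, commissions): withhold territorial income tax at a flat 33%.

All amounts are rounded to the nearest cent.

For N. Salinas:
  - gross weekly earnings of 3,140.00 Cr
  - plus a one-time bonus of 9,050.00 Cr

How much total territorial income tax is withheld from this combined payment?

3,383.55 Cr

Territorial Income Tax: taxable = 3,140.00 Cr
  318.33 Cr + 17.89% × (3,140.00 Cr − 2,700.00 Cr) = 318.33 Cr + 17.89% × 440.00 Cr = 397.05 Cr
Supplemental (33% flat on bonus): 33% × 9,050.00 Cr = 2,986.50 Cr
Total territorial income tax: 397.05 Cr + 2,986.50 Cr = 3,383.55 Cr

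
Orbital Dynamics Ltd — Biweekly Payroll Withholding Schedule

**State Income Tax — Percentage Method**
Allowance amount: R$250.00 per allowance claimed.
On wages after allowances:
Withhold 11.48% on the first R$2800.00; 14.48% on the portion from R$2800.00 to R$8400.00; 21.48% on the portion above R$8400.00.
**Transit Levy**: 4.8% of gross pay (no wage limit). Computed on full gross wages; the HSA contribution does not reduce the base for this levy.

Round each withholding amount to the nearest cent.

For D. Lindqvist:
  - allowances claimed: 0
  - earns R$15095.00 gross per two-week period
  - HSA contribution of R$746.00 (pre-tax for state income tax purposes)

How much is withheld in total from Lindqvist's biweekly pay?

State Income Tax: taxable = R$15095.00 − R$746.00 = R$14349.00
  R$1132.32 + 21.48% × (R$14349.00 − R$8400.00) = R$1132.32 + 21.48% × R$5949.00 = R$2410.17
Transit Levy: 4.8% × R$15095.00 = R$724.56
Total: R$2410.17 + R$724.56 = R$3134.73

R$3134.73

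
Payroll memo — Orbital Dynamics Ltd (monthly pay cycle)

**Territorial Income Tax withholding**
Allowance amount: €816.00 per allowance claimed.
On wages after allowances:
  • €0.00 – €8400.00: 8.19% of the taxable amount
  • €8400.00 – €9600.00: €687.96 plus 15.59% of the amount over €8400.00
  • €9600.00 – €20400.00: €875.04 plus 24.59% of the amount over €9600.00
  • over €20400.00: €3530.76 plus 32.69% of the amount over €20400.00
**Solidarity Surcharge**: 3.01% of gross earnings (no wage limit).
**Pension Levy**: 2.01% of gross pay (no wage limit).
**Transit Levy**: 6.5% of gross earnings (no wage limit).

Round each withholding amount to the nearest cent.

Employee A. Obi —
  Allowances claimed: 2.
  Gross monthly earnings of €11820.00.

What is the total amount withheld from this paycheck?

Territorial Income Tax: taxable = €11820.00 − 2×€816.00 = €10188.00
  €875.04 + 24.59% × (€10188.00 − €9600.00) = €875.04 + 24.59% × €588.00 = €1019.63
Solidarity Surcharge: 3.01% × €11820.00 = €355.78
Pension Levy: 2.01% × €11820.00 = €237.58
Transit Levy: 6.5% × €11820.00 = €768.30
Total: €1019.63 + €355.78 + €237.58 + €768.30 = €2381.29

€2381.29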